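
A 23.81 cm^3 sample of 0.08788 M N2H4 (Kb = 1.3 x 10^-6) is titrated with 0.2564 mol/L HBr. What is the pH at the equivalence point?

4.65

n(N2H4) = 0.08788 x 0.02381 = 0.002092 mol; V(HBr) at equivalence = 0.002092/0.2564 = 0.008161 L.
At equivalence the base is fully converted to N2H5+; total volume = 0.03197 L, so [N2H5+] = 0.002092/0.03197 = 0.06545 M.
Ka(N2H5+) = Kw/Kb = 1.0e-14 / 1.3 x 10^-6 = 7.69e-9.
[H^+] = sqrt(Ka x [N2H5+]) = sqrt(7.69e-9 x 0.06545) = 2.24e-5 M.
pH = -log(2.24e-5) = 4.65.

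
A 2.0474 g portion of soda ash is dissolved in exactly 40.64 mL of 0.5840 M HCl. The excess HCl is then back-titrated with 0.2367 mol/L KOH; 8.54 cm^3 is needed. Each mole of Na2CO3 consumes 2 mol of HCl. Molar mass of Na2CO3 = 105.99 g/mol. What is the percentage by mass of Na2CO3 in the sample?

Total n(HCl) added = 0.5840 x 0.04064 = 0.02373 mol.
n(KOH) used = 0.2367 x 0.008540 = 0.002021 mol, which equals the excess n(HCl).
So n(HCl) consumed by the sample = 0.02373 - 0.002021 = 0.02171 mol.
n(Na2CO3) = 0.02171 / 2 = 0.01086 mol.
mass Na2CO3 = 0.01086 x 105.99 = 1.151 g, so %Na2CO3 = 1.151/2.0474 x 100 = 56.2%.

56.2%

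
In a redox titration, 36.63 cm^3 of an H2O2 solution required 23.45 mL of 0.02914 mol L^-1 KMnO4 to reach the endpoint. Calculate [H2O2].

n(KMnO4) = 0.02914 x 0.02345 = 0.0006833 mol.
From the balanced equation, 2 mol KMnO4 reacts with 5 mol H2O2, so n(H2O2) = 0.0006833 x 5/2 = 0.001708 mol.
[H2O2] = 0.001708 / 0.03663 L = 0.0466 M.

0.0466 M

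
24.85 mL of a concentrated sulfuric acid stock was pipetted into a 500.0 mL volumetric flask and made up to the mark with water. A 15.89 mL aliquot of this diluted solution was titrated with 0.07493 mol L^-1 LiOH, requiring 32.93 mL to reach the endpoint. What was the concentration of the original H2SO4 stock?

n(LiOH) = 0.07493 x 0.03293 = 0.002467 mol.
n(H2SO4) in the aliquot = 0.002467 x 1/2 = 0.001234 mol.
[diluted H2SO4] = 0.001234 / 0.01589 = 0.07764 M.
Dilution factor = 500.0/24.85 = 20.12, so [stock] = 0.07764 x 20.12 = 1.56 M.

1.56 M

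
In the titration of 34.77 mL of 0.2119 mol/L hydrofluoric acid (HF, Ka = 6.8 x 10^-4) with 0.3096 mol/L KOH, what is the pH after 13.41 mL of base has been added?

3.28

Initial n(HF) = 0.2119 x 0.03477 = 0.007368 mol.
n(KOH) added = 0.3096 x 0.01341 = 0.004152 mol, converting that many moles of HF to F-.
Remaining n(HF) = 0.003216 mol; n(F-) = 0.004152 mol.
By Henderson-Hasselbalch, pH = pKa + log([A^-]/[HA]) = 3.17 + log(0.004152/0.003216) = 3.17 + (+0.11) = 3.28.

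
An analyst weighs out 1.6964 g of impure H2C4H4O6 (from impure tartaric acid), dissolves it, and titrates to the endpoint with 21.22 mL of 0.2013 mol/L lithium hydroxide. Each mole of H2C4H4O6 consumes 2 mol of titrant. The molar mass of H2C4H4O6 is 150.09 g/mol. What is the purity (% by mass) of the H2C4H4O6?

n(LiOH) = 0.2013 x 0.02122 = 0.004272 mol.
n(H2C4H4O6) = 0.004272 / 2 = 0.002136 mol.
mass of H2C4H4O6 = 0.002136 x 150.09 = 0.3206 g.
% purity = 0.3206 / 1.6964 x 100 = 18.9%.

18.9%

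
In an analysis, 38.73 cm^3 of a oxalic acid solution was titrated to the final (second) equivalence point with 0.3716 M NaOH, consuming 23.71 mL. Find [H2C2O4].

0.114 M

n(NaOH) = 0.3716 x 0.02371 = 0.008811 mol.
At the final (second) equivalence point, 2 mol OH^- react per mol H2C2O4, so n(H2C2O4) = 0.008811 / 2 = 0.004405 mol.
[H2C2O4] = 0.004405 / 0.03873 L = 0.114 M.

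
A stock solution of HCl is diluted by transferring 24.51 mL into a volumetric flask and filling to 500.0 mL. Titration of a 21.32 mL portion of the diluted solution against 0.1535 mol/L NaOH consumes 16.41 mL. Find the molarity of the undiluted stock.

n(NaOH) = 0.1535 x 0.01641 = 0.002519 mol.
n(HCl) in the aliquot = 0.002519 mol.
[diluted HCl] = 0.002519 / 0.02132 = 0.1181 M.
Dilution factor = 500.0/24.51 = 20.40, so [stock] = 0.1181 x 20.40 = 2.41 M.

2.41 M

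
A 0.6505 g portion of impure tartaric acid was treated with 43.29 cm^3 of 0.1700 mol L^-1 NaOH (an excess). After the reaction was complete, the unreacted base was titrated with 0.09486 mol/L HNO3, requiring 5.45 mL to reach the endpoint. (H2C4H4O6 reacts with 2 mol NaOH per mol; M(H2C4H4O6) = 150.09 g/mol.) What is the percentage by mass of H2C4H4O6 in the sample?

Total n(NaOH) added = 0.1700 x 0.04329 = 0.007359 mol.
n(HNO3) used = 0.09486 x 0.005450 = 0.0005170 mol, which equals the excess n(NaOH).
So n(NaOH) consumed by the sample = 0.007359 - 0.0005170 = 0.006842 mol.
n(H2C4H4O6) = 0.006842 / 2 = 0.003421 mol.
mass H2C4H4O6 = 0.003421 x 150.09 = 0.5135 g, so %H2C4H4O6 = 0.5135/0.6505 x 100 = 78.9%.

78.9%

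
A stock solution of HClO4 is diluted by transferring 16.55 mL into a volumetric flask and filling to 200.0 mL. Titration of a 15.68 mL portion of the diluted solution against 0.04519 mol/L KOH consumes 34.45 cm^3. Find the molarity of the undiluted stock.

1.20 M

n(KOH) = 0.04519 x 0.03445 = 0.001557 mol.
n(HClO4) in the aliquot = 0.001557 mol.
[diluted HClO4] = 0.001557 / 0.01568 = 0.09929 M.
Dilution factor = 200.0/16.55 = 12.08, so [stock] = 0.09929 x 12.08 = 1.20 M.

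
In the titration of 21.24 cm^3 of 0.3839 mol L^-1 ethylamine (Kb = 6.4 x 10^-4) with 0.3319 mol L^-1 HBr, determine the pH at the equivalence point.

5.78

n(C2H5NH2) = 0.3839 x 0.02124 = 0.008154 mol; V(HBr) at equivalence = 0.008154/0.3319 = 0.02457 L.
At equivalence the base is fully converted to C2H5NH3+; total volume = 0.04581 L, so [C2H5NH3+] = 0.008154/0.04581 = 0.1780 M.
Ka(C2H5NH3+) = Kw/Kb = 1.0e-14 / 6.4 x 10^-4 = 1.56e-11.
[H^+] = sqrt(Ka x [C2H5NH3+]) = sqrt(1.56e-11 x 0.1780) = 1.67e-6 M.
pH = -log(1.67e-6) = 5.78.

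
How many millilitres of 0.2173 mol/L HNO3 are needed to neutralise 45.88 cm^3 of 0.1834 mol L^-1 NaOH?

n(NaOH) = 0.1834 mol/L x 0.04588 L = 0.008414 mol.
At equivalence n(HNO3) = n(NaOH) = 0.008414 mol.
V(HNO3) = 0.008414 / 0.2173 = 0.03872 L = 38.7 mL.

38.7 mL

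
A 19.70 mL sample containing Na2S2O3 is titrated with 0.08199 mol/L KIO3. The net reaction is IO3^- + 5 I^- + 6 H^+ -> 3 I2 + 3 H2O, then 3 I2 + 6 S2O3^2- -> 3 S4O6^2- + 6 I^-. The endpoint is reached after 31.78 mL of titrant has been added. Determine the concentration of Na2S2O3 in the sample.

0.794 M

n(KIO3) = 0.08199 x 0.03178 = 0.002606 mol.
From the balanced equation, 1 mol KIO3 reacts with 6 mol Na2S2O3, so n(Na2S2O3) = 0.002606 x 6/1 = 0.01563 mol.
[Na2S2O3] = 0.01563 / 0.01970 L = 0.794 M.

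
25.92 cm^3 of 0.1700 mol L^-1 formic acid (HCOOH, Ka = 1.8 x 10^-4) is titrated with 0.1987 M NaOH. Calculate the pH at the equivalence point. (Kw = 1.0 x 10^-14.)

8.35

n(HCOOH) = 0.1700 x 0.02592 = 0.004406 mol; V(NaOH) at equivalence = 0.004406/0.1987 = 0.02218 L.
At equivalence all the acid is converted to HCOO-; total volume = 0.02592 + 0.02218 = 0.04810 L, so [HCOO-] = 0.004406/0.04810 = 0.09162 M.
Kb = Kw/Ka = 1.0e-14 / 1.8 x 10^-4 = 5.56e-11.
[OH^-] = sqrt(Kb x [HCOO-]) = sqrt(5.56e-11 x 0.09162) = 2.26e-6 M.
pOH = 5.65, so pH = 14.00 - 5.65 = 8.35.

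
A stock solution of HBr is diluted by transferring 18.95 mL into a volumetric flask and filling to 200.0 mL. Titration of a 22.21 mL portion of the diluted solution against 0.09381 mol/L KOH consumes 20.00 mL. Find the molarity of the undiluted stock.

0.892 M

n(KOH) = 0.09381 x 0.02000 = 0.001876 mol.
n(HBr) in the aliquot = 0.001876 mol.
[diluted HBr] = 0.001876 / 0.02221 = 0.08448 M.
Dilution factor = 200.0/18.95 = 10.55, so [stock] = 0.08448 x 10.55 = 0.892 M.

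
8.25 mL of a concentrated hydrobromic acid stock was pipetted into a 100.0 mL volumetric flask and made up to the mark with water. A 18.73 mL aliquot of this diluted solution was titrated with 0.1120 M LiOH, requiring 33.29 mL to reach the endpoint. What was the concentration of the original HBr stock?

n(LiOH) = 0.1120 x 0.03329 = 0.003728 mol.
n(HBr) in the aliquot = 0.003728 mol.
[diluted HBr] = 0.003728 / 0.01873 = 0.1991 M.
Dilution factor = 100.0/8.250 = 12.12, so [stock] = 0.1991 x 12.12 = 2.41 M.

2.41 M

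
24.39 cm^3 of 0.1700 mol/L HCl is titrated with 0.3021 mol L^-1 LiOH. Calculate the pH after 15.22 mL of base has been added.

n(acid) = 0.1700 x 0.02439 = 0.004146 mol; n(LiOH) added = 0.3021 x 0.01522 = 0.004598 mol.
Base is in excess by 0.004598 - 0.004146 = 0.0004517 mol in a total volume of 0.03961 L.
[OH^-] = 0.0004517/0.03961 = 0.01140 M, so pOH = 1.94 and pH = 14.00 - 1.94 = 12.06.

12.06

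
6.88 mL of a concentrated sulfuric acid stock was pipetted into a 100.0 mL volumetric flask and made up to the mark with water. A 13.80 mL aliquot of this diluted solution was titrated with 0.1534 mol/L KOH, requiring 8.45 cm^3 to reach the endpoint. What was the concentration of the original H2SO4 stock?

0.683 M

n(KOH) = 0.1534 x 0.008450 = 0.001296 mol.
n(H2SO4) in the aliquot = 0.001296 x 1/2 = 0.0006481 mol.
[diluted H2SO4] = 0.0006481 / 0.01380 = 0.04696 M.
Dilution factor = 100.0/6.880 = 14.53, so [stock] = 0.04696 x 14.53 = 0.683 M.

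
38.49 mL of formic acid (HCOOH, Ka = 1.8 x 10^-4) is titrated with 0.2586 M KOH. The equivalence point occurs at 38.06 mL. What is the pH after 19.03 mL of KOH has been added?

3.74

19.03 mL is exactly half the equivalence volume (38.06/2), i.e. the half-equivalence point.
There, n(HA) = n(A^-), so pH = pKa = -log(1.8 x 10^-4) = 3.74.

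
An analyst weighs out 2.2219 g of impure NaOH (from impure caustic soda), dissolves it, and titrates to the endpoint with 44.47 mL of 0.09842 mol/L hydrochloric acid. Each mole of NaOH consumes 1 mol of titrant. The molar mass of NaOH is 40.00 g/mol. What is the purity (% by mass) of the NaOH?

7.88%

n(HCl) = 0.09842 x 0.04447 = 0.004377 mol.
n(NaOH) = 0.004377 / 1 = 0.004377 mol.
mass of NaOH = 0.004377 x 40.00 = 0.1751 g.
% purity = 0.1751 / 2.2219 x 100 = 7.88%.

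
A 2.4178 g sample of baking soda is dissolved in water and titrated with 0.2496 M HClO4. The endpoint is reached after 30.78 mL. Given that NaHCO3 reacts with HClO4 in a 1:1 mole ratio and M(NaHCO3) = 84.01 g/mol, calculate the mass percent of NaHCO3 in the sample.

n(HClO4) = 0.2496 x 0.03078 = 0.007683 mol.
n(NaHCO3) = 0.007683 / 1 = 0.007683 mol.
mass of NaHCO3 = 0.007683 x 84.01 = 0.6454 g.
% purity = 0.6454 / 2.4178 x 100 = 26.7%.

26.7%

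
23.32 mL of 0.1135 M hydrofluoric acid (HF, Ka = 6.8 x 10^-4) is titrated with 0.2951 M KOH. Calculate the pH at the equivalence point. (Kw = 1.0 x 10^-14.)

8.04

n(HF) = 0.1135 x 0.02332 = 0.002647 mol; V(KOH) at equivalence = 0.002647/0.2951 = 0.008969 L.
At equivalence all the acid is converted to F-; total volume = 0.02332 + 0.008969 = 0.03229 L, so [F-] = 0.002647/0.03229 = 0.08197 M.
Kb = Kw/Ka = 1.0e-14 / 6.8 x 10^-4 = 1.47e-11.
[OH^-] = sqrt(Kb x [F-]) = sqrt(1.47e-11 x 0.08197) = 1.10e-6 M.
pOH = 5.96, so pH = 14.00 - 5.96 = 8.04.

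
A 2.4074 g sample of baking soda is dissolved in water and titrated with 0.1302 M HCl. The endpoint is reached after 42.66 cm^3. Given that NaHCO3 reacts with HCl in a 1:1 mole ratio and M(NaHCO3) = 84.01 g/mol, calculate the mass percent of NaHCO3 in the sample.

19.4%

n(HCl) = 0.1302 x 0.04266 = 0.005554 mol.
n(NaHCO3) = 0.005554 / 1 = 0.005554 mol.
mass of NaHCO3 = 0.005554 x 84.01 = 0.4666 g.
% purity = 0.4666 / 2.4074 x 100 = 19.4%.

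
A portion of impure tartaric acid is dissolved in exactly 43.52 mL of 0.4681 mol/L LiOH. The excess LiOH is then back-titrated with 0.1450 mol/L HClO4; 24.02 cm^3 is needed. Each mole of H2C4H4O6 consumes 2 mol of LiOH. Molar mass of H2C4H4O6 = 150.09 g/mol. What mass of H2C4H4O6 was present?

1.27 g

Total n(LiOH) added = 0.4681 x 0.04352 = 0.02037 mol.
n(HClO4) used = 0.1450 x 0.02402 = 0.003483 mol, which equals the excess n(LiOH).
So n(LiOH) consumed by the sample = 0.02037 - 0.003483 = 0.01689 mol.
n(H2C4H4O6) = 0.01689 / 2 = 0.008444 mol.
mass = 0.008444 mol x 150.09 g/mol = 1.27 g.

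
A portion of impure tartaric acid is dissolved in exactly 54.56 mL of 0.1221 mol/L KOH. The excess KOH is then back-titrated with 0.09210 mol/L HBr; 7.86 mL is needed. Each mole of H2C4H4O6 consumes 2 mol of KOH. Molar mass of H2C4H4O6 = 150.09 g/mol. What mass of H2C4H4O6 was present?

0.446 g

Total n(KOH) added = 0.1221 x 0.05456 = 0.006662 mol.
n(HBr) used = 0.09210 x 0.007860 = 0.0007239 mol, which equals the excess n(KOH).
So n(KOH) consumed by the sample = 0.006662 - 0.0007239 = 0.005938 mol.
n(H2C4H4O6) = 0.005938 / 2 = 0.002969 mol.
mass = 0.002969 mol x 150.09 g/mol = 0.446 g.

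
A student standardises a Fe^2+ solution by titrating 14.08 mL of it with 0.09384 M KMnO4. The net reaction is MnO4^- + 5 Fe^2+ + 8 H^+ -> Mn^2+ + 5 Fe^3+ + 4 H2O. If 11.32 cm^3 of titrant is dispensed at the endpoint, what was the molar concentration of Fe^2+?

0.377 M

n(KMnO4) = 0.09384 x 0.01132 = 0.001062 mol.
From the balanced equation, 1 mol KMnO4 reacts with 5 mol Fe^2+, so n(Fe^2+) = 0.001062 x 5/1 = 0.005311 mol.
[Fe^2+] = 0.005311 / 0.01408 L = 0.377 M.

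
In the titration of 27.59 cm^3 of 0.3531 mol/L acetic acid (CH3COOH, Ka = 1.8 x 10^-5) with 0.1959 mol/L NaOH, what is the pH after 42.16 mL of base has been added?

5.49

Initial n(CH3COOH) = 0.3531 x 0.02759 = 0.009742 mol.
n(NaOH) added = 0.1959 x 0.04216 = 0.008259 mol, converting that many moles of CH3COOH to CH3COO-.
Remaining n(CH3COOH) = 0.001483 mol; n(CH3COO-) = 0.008259 mol.
By Henderson-Hasselbalch, pH = pKa + log([A^-]/[HA]) = 4.74 + log(0.008259/0.001483) = 4.74 + (+0.75) = 5.49.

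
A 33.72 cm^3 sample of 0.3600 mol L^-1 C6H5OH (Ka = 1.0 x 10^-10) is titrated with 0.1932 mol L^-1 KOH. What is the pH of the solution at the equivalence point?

n(C6H5OH) = 0.3600 x 0.03372 = 0.01214 mol; V(KOH) at equivalence = 0.01214/0.1932 = 0.06283 L.
At equivalence all the acid is converted to C6H5O-; total volume = 0.03372 + 0.06283 = 0.09655 L, so [C6H5O-] = 0.01214/0.09655 = 0.1257 M.
Kb = Kw/Ka = 1.0e-14 / 1.0 x 10^-10 = 0.000100.
[OH^-] = sqrt(Kb x [C6H5O-]) = sqrt(0.000100 x 0.1257) = 0.00355 M.
pOH = 2.45, so pH = 14.00 - 2.45 = 11.55.

11.55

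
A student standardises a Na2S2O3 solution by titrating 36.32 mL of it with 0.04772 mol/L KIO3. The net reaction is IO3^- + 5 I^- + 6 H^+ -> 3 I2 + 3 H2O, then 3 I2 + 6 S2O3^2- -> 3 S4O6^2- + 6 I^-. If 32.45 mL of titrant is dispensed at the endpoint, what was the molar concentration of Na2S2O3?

n(KIO3) = 0.04772 x 0.03245 = 0.001549 mol.
From the balanced equation, 1 mol KIO3 reacts with 6 mol Na2S2O3, so n(Na2S2O3) = 0.001549 x 6/1 = 0.009291 mol.
[Na2S2O3] = 0.009291 / 0.03632 L = 0.256 M.

0.256 M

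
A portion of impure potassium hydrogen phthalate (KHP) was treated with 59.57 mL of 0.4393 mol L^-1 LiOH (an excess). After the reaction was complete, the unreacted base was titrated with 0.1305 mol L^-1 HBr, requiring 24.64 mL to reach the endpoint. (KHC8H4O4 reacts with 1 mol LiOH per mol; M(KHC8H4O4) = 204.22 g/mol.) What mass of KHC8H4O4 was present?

4.69 g

Total n(LiOH) added = 0.4393 x 0.05957 = 0.02617 mol.
n(HBr) used = 0.1305 x 0.02464 = 0.003216 mol, which equals the excess n(LiOH).
So n(LiOH) consumed by the sample = 0.02617 - 0.003216 = 0.02295 mol.
n(KHC8H4O4) = 0.02295 / 1 = 0.02295 mol.
mass = 0.02295 mol x 204.22 g/mol = 4.69 g.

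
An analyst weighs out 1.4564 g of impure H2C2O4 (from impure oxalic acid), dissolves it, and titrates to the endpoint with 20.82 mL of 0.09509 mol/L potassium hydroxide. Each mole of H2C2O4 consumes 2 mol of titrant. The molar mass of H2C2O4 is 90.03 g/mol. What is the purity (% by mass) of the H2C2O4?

n(KOH) = 0.09509 x 0.02082 = 0.001980 mol.
n(H2C2O4) = 0.001980 / 2 = 0.0009899 mol.
mass of H2C2O4 = 0.0009899 x 90.03 = 0.08912 g.
% purity = 0.08912 / 1.4564 x 100 = 6.12%.

6.12%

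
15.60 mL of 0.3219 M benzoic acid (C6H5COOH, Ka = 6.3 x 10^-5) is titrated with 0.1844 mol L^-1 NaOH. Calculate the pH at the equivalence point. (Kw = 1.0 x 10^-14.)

8.63

n(C6H5COOH) = 0.3219 x 0.01560 = 0.005022 mol; V(NaOH) at equivalence = 0.005022/0.1844 = 0.02723 L.
At equivalence all the acid is converted to C6H5COO-; total volume = 0.01560 + 0.02723 = 0.04283 L, so [C6H5COO-] = 0.005022/0.04283 = 0.1172 M.
Kb = Kw/Ka = 1.0e-14 / 6.3 x 10^-5 = 1.59e-10.
[OH^-] = sqrt(Kb x [C6H5COO-]) = sqrt(1.59e-10 x 0.1172) = 4.31e-6 M.
pOH = 5.37, so pH = 14.00 - 5.37 = 8.63.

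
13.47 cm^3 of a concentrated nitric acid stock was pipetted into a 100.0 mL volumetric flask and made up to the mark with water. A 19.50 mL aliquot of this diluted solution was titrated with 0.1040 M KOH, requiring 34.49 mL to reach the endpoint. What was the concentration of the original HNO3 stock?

n(KOH) = 0.1040 x 0.03449 = 0.003587 mol.
n(HNO3) in the aliquot = 0.003587 mol.
[diluted HNO3] = 0.003587 / 0.01950 = 0.1839 M.
Dilution factor = 100.0/13.47 = 7.424, so [stock] = 0.1839 x 7.424 = 1.37 M.

1.37 M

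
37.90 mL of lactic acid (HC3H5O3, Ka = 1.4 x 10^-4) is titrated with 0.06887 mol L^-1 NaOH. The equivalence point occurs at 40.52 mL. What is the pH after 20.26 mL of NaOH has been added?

3.85

20.26 mL is exactly half the equivalence volume (40.52/2), i.e. the half-equivalence point.
There, n(HA) = n(A^-), so pH = pKa = -log(1.4 x 10^-4) = 3.85.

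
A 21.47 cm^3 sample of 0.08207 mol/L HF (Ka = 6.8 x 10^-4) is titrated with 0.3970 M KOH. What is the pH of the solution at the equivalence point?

8.00

n(HF) = 0.08207 x 0.02147 = 0.001762 mol; V(KOH) at equivalence = 0.001762/0.3970 = 0.004438 L.
At equivalence all the acid is converted to F-; total volume = 0.02147 + 0.004438 = 0.02591 L, so [F-] = 0.001762/0.02591 = 0.06801 M.
Kb = Kw/Ka = 1.0e-14 / 6.8 x 10^-4 = 1.47e-11.
[OH^-] = sqrt(Kb x [F-]) = sqrt(1.47e-11 x 0.06801) = 1.00e-6 M.
pOH = 6.00, so pH = 14.00 - 6.00 = 8.00.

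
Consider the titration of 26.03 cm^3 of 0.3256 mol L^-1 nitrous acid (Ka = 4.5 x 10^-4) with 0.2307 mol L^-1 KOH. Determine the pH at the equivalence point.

n(HNO2) = 0.3256 x 0.02603 = 0.008475 mol; V(KOH) at equivalence = 0.008475/0.2307 = 0.03674 L.
At equivalence all the acid is converted to NO2-; total volume = 0.02603 + 0.03674 = 0.06277 L, so [NO2-] = 0.008475/0.06277 = 0.1350 M.
Kb = Kw/Ka = 1.0e-14 / 4.5 x 10^-4 = 2.22e-11.
[OH^-] = sqrt(Kb x [NO2-]) = sqrt(2.22e-11 x 0.1350) = 1.73e-6 M.
pOH = 5.76, so pH = 14.00 - 5.76 = 8.24.

8.24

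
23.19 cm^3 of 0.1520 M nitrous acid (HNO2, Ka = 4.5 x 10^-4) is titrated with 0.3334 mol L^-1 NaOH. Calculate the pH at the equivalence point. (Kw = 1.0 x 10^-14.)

8.18

n(HNO2) = 0.1520 x 0.02319 = 0.003525 mol; V(NaOH) at equivalence = 0.003525/0.3334 = 0.01057 L.
At equivalence all the acid is converted to NO2-; total volume = 0.02319 + 0.01057 = 0.03376 L, so [NO2-] = 0.003525/0.03376 = 0.1044 M.
Kb = Kw/Ka = 1.0e-14 / 4.5 x 10^-4 = 2.22e-11.
[OH^-] = sqrt(Kb x [NO2-]) = sqrt(2.22e-11 x 0.1044) = 1.52e-6 M.
pOH = 5.82, so pH = 14.00 - 5.82 = 8.18.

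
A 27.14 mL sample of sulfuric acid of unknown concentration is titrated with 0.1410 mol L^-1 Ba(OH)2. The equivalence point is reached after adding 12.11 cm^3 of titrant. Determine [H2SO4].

n(Ba(OH)2) delivered = 0.1410 x 0.01211 = 0.001708 mol.
For a 1:1 reaction, n(H2SO4) = 0.001708 mol.
[H2SO4] = 0.001708 mol / 0.02714 L = 0.0629 M.

0.0629 M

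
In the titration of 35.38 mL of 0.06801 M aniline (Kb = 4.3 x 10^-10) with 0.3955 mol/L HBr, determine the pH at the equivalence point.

2.93

n(C6H5NH2) = 0.06801 x 0.03538 = 0.002406 mol; V(HBr) at equivalence = 0.002406/0.3955 = 0.006084 L.
At equivalence the base is fully converted to C6H5NH3+; total volume = 0.04146 L, so [C6H5NH3+] = 0.002406/0.04146 = 0.05803 M.
Ka(C6H5NH3+) = Kw/Kb = 1.0e-14 / 4.3 x 10^-10 = 2.33e-5.
[H^+] = sqrt(Ka x [C6H5NH3+]) = sqrt(2.33e-5 x 0.05803) = 0.00116 M.
pH = -log(0.00116) = 2.93.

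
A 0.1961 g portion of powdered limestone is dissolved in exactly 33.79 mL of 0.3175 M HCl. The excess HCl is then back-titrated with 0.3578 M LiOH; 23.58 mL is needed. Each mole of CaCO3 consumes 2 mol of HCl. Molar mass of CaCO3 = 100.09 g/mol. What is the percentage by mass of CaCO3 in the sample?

58.5%

Total n(HCl) added = 0.3175 x 0.03379 = 0.01073 mol.
n(LiOH) used = 0.3578 x 0.02358 = 0.008437 mol, which equals the excess n(HCl).
So n(HCl) consumed by the sample = 0.01073 - 0.008437 = 0.002291 mol.
n(CaCO3) = 0.002291 / 2 = 0.001146 mol.
mass CaCO3 = 0.001146 x 100.09 = 0.1147 g, so %CaCO3 = 0.1147/0.1961 x 100 = 58.5%.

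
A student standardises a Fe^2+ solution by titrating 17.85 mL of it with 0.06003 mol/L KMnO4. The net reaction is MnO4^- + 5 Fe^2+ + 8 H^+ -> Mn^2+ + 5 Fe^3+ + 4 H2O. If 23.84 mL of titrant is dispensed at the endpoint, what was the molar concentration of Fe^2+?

0.401 M

n(KMnO4) = 0.06003 x 0.02384 = 0.001431 mol.
From the balanced equation, 1 mol KMnO4 reacts with 5 mol Fe^2+, so n(Fe^2+) = 0.001431 x 5/1 = 0.007156 mol.
[Fe^2+] = 0.007156 / 0.01785 L = 0.401 M.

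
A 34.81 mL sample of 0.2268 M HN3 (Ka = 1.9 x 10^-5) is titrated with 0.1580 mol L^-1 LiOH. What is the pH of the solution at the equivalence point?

n(HN3) = 0.2268 x 0.03481 = 0.007895 mol; V(LiOH) at equivalence = 0.007895/0.1580 = 0.04997 L.
At equivalence all the acid is converted to N3-; total volume = 0.03481 + 0.04997 = 0.08478 L, so [N3-] = 0.007895/0.08478 = 0.09312 M.
Kb = Kw/Ka = 1.0e-14 / 1.9 x 10^-5 = 5.26e-10.
[OH^-] = sqrt(Kb x [N3-]) = sqrt(5.26e-10 x 0.09312) = 7.00e-6 M.
pOH = 5.15, so pH = 14.00 - 5.15 = 8.85.

8.85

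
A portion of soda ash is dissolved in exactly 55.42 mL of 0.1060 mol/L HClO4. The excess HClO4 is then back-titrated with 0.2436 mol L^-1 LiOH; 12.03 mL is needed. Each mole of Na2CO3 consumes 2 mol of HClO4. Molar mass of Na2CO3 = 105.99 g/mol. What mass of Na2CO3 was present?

Total n(HClO4) added = 0.1060 x 0.05542 = 0.005875 mol.
n(LiOH) used = 0.2436 x 0.01203 = 0.002931 mol, which equals the excess n(HClO4).
So n(HClO4) consumed by the sample = 0.005875 - 0.002931 = 0.002944 mol.
n(Na2CO3) = 0.002944 / 2 = 0.001472 mol.
mass = 0.001472 mol x 105.99 g/mol = 0.156 g.

0.156 g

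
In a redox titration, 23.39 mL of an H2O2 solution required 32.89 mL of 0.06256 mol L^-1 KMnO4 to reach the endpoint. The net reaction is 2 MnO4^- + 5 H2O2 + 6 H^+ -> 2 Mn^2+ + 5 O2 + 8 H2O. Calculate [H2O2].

n(KMnO4) = 0.06256 x 0.03289 = 0.002058 mol.
From the balanced equation, 2 mol KMnO4 reacts with 5 mol H2O2, so n(H2O2) = 0.002058 x 5/2 = 0.005144 mol.
[H2O2] = 0.005144 / 0.02339 L = 0.220 M.

0.220 M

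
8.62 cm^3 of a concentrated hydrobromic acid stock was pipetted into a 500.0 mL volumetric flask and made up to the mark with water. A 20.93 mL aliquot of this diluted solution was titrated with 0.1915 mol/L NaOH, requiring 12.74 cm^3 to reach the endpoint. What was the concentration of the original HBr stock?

6.76 M

n(NaOH) = 0.1915 x 0.01274 = 0.002440 mol.
n(HBr) in the aliquot = 0.002440 mol.
[diluted HBr] = 0.002440 / 0.02093 = 0.1166 M.
Dilution factor = 500.0/8.620 = 58.00, so [stock] = 0.1166 x 58.00 = 6.76 M.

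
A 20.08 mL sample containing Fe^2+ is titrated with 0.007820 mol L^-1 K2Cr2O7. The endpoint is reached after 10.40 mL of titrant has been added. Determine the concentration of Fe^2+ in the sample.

0.0243 M

n(K2Cr2O7) = 0.007820 x 0.01040 = 8.133e-5 mol.
From the balanced equation, 1 mol K2Cr2O7 reacts with 6 mol Fe^2+, so n(Fe^2+) = 8.133e-5 x 6/1 = 0.0004880 mol.
[Fe^2+] = 0.0004880 / 0.02008 L = 0.0243 M.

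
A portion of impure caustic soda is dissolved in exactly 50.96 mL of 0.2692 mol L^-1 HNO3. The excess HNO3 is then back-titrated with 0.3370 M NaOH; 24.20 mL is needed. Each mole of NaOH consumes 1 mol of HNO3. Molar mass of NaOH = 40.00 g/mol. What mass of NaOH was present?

Total n(HNO3) added = 0.2692 x 0.05096 = 0.01372 mol.
n(NaOH) used = 0.3370 x 0.02420 = 0.008155 mol, which equals the excess n(HNO3).
So n(HNO3) consumed by the sample = 0.01372 - 0.008155 = 0.005563 mol.
n(NaOH) = 0.005563 / 1 = 0.005563 mol.
mass = 0.005563 mol x 40.00 g/mol = 0.223 g.

0.223 g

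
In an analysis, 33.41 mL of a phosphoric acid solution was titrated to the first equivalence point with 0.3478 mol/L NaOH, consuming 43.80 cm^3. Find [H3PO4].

n(NaOH) = 0.3478 x 0.04380 = 0.01523 mol.
At the first equivalence point, 1 mol OH^- react per mol H3PO4, so n(H3PO4) = 0.01523 / 1 = 0.01523 mol.
[H3PO4] = 0.01523 / 0.03341 L = 0.456 M.

0.456 M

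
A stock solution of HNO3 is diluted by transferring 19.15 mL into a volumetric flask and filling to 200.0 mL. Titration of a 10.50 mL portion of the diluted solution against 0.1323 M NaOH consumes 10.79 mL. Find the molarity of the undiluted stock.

n(NaOH) = 0.1323 x 0.01079 = 0.001428 mol.
n(HNO3) in the aliquot = 0.001428 mol.
[diluted HNO3] = 0.001428 / 0.01050 = 0.1360 M.
Dilution factor = 200.0/19.15 = 10.44, so [stock] = 0.1360 x 10.44 = 1.42 M.

1.42 M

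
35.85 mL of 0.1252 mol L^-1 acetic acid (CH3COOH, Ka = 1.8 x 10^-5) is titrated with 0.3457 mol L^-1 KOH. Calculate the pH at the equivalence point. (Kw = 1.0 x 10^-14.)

n(CH3COOH) = 0.1252 x 0.03585 = 0.004488 mol; V(KOH) at equivalence = 0.004488/0.3457 = 0.01298 L.
At equivalence all the acid is converted to CH3COO-; total volume = 0.03585 + 0.01298 = 0.04883 L, so [CH3COO-] = 0.004488/0.04883 = 0.09191 M.
Kb = Kw/Ka = 1.0e-14 / 1.8 x 10^-5 = 5.56e-10.
[OH^-] = sqrt(Kb x [CH3COO-]) = sqrt(5.56e-10 x 0.09191) = 7.15e-6 M.
pOH = 5.15, so pH = 14.00 - 5.15 = 8.85.

8.85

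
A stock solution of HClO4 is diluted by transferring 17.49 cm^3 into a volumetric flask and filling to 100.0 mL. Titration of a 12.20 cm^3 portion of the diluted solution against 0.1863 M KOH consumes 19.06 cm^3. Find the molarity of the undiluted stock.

1.66 M

n(KOH) = 0.1863 x 0.01906 = 0.003551 mol.
n(HClO4) in the aliquot = 0.003551 mol.
[diluted HClO4] = 0.003551 / 0.01220 = 0.2911 M.
Dilution factor = 100.0/17.49 = 5.718, so [stock] = 0.2911 x 5.718 = 1.66 M.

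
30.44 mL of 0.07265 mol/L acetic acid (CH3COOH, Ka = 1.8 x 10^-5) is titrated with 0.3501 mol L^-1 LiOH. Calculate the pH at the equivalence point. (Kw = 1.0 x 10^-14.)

8.76

n(CH3COOH) = 0.07265 x 0.03044 = 0.002211 mol; V(LiOH) at equivalence = 0.002211/0.3501 = 0.006317 L.
At equivalence all the acid is converted to CH3COO-; total volume = 0.03044 + 0.006317 = 0.03676 L, so [CH3COO-] = 0.002211/0.03676 = 0.06017 M.
Kb = Kw/Ka = 1.0e-14 / 1.8 x 10^-5 = 5.56e-10.
[OH^-] = sqrt(Kb x [CH3COO-]) = sqrt(5.56e-10 x 0.06017) = 5.78e-6 M.
pOH = 5.24, so pH = 14.00 - 5.24 = 8.76.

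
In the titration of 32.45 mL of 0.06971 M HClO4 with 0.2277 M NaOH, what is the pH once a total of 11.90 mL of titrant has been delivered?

12.00

n(acid) = 0.06971 x 0.03245 = 0.002262 mol; n(NaOH) added = 0.2277 x 0.01190 = 0.002710 mol.
Base is in excess by 0.002710 - 0.002262 = 0.0004475 mol in a total volume of 0.04435 L.
[OH^-] = 0.0004475/0.04435 = 0.01009 M, so pOH = 2.00 and pH = 14.00 - 2.00 = 12.00.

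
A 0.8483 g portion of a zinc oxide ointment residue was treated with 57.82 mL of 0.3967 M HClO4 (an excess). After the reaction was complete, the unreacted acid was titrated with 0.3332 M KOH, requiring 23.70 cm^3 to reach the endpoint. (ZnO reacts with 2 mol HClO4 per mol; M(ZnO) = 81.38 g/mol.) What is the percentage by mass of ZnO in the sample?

Total n(HClO4) added = 0.3967 x 0.05782 = 0.02294 mol.
n(KOH) used = 0.3332 x 0.02370 = 0.007897 mol, which equals the excess n(HClO4).
So n(HClO4) consumed by the sample = 0.02294 - 0.007897 = 0.01504 mol.
n(ZnO) = 0.01504 / 2 = 0.007520 mol.
mass ZnO = 0.007520 x 81.38 = 0.6120 g, so %ZnO = 0.6120/0.8483 x 100 = 72.1%.

72.1%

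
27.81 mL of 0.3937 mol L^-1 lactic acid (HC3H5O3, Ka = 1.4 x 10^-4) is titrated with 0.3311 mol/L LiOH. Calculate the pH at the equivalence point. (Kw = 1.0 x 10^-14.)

n(HC3H5O3) = 0.3937 x 0.02781 = 0.01095 mol; V(LiOH) at equivalence = 0.01095/0.3311 = 0.03307 L.
At equivalence all the acid is converted to C3H5O3-; total volume = 0.02781 + 0.03307 = 0.06088 L, so [C3H5O3-] = 0.01095/0.06088 = 0.1798 M.
Kb = Kw/Ka = 1.0e-14 / 1.4 x 10^-4 = 7.14e-11.
[OH^-] = sqrt(Kb x [C3H5O3-]) = sqrt(7.14e-11 x 0.1798) = 3.58e-6 M.
pOH = 5.45, so pH = 14.00 - 5.45 = 8.55.

8.55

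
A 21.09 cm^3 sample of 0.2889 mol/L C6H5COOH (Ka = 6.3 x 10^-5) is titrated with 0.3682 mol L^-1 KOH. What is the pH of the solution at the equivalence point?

8.70

n(C6H5COOH) = 0.2889 x 0.02109 = 0.006093 mol; V(KOH) at equivalence = 0.006093/0.3682 = 0.01655 L.
At equivalence all the acid is converted to C6H5COO-; total volume = 0.02109 + 0.01655 = 0.03764 L, so [C6H5COO-] = 0.006093/0.03764 = 0.1619 M.
Kb = Kw/Ka = 1.0e-14 / 6.3 x 10^-5 = 1.59e-10.
[OH^-] = sqrt(Kb x [C6H5COO-]) = sqrt(1.59e-10 x 0.1619) = 5.07e-6 M.
pOH = 5.30, so pH = 14.00 - 5.30 = 8.70.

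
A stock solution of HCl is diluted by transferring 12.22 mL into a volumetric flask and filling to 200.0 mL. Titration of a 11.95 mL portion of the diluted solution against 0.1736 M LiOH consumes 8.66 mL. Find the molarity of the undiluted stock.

n(LiOH) = 0.1736 x 0.008660 = 0.001503 mol.
n(HCl) in the aliquot = 0.001503 mol.
[diluted HCl] = 0.001503 / 0.01195 = 0.1258 M.
Dilution factor = 200.0/12.22 = 16.37, so [stock] = 0.1258 x 16.37 = 2.06 M.

2.06 M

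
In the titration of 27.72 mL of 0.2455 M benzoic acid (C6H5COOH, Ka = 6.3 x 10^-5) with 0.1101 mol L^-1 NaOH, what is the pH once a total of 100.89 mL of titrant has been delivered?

n(acid) = 0.2455 x 0.02772 = 0.006805 mol; n(NaOH) added = 0.1101 x 0.1009 = 0.01111 mol.
Base is in excess by 0.01111 - 0.006805 = 0.004303 mol in a total volume of 0.1286 L.
[OH^-] = 0.004303/0.1286 = 0.03346 M, so pOH = 1.48 and pH = 14.00 - 1.48 = 12.52.

12.52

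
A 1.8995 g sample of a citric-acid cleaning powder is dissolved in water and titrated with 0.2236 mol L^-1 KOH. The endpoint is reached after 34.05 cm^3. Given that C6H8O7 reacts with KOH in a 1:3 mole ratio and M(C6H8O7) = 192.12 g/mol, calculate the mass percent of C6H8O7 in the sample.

n(KOH) = 0.2236 x 0.03405 = 0.007614 mol.
n(C6H8O7) = 0.007614 / 3 = 0.002538 mol.
mass of C6H8O7 = 0.002538 x 192.12 = 0.4876 g.
% purity = 0.4876 / 1.8995 x 100 = 25.7%.

25.7%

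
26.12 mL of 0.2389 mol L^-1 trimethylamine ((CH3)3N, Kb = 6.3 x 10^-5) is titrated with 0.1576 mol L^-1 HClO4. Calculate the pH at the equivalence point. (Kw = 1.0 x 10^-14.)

n((CH3)3N) = 0.2389 x 0.02612 = 0.006240 mol; V(HClO4) at equivalence = 0.006240/0.1576 = 0.03959 L.
At equivalence the base is fully converted to (CH3)3NH+; total volume = 0.06571 L, so [(CH3)3NH+] = 0.006240/0.06571 = 0.09496 M.
Ka((CH3)3NH+) = Kw/Kb = 1.0e-14 / 6.3 x 10^-5 = 1.59e-10.
[H^+] = sqrt(Ka x [(CH3)3NH+]) = sqrt(1.59e-10 x 0.09496) = 3.88e-6 M.
pH = -log(3.88e-6) = 5.41.

5.41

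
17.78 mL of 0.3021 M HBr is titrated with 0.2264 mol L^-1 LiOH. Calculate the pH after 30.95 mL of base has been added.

12.53

n(acid) = 0.3021 x 0.01778 = 0.005371 mol; n(LiOH) added = 0.2264 x 0.03095 = 0.007007 mol.
Base is in excess by 0.007007 - 0.005371 = 0.001636 mol in a total volume of 0.04873 L.
[OH^-] = 0.001636/0.04873 = 0.03357 M, so pOH = 1.47 and pH = 14.00 - 1.47 = 12.53.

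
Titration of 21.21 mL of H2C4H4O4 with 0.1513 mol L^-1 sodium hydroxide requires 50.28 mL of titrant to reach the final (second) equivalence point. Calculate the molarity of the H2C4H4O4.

n(NaOH) = 0.1513 x 0.05028 = 0.007607 mol.
At the final (second) equivalence point, 2 mol OH^- react per mol H2C4H4O4, so n(H2C4H4O4) = 0.007607 / 2 = 0.003804 mol.
[H2C4H4O4] = 0.003804 / 0.02121 L = 0.179 M.

0.179 M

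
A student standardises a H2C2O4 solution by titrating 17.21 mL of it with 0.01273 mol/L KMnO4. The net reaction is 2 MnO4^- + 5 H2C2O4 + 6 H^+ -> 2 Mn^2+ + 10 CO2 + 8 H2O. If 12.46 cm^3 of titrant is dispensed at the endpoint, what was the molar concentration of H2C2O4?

n(KMnO4) = 0.01273 x 0.01246 = 0.0001586 mol.
From the balanced equation, 2 mol KMnO4 reacts with 5 mol H2C2O4, so n(H2C2O4) = 0.0001586 x 5/2 = 0.0003965 mol.
[H2C2O4] = 0.0003965 / 0.01721 L = 0.0230 M.

0.0230 M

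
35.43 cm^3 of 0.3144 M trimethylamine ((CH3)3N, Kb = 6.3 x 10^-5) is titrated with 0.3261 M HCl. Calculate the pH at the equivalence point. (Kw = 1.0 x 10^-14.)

5.30

n((CH3)3N) = 0.3144 x 0.03543 = 0.01114 mol; V(HCl) at equivalence = 0.01114/0.3261 = 0.03416 L.
At equivalence the base is fully converted to (CH3)3NH+; total volume = 0.06959 L, so [(CH3)3NH+] = 0.01114/0.06959 = 0.1601 M.
Ka((CH3)3NH+) = Kw/Kb = 1.0e-14 / 6.3 x 10^-5 = 1.59e-10.
[H^+] = sqrt(Ka x [(CH3)3NH+]) = sqrt(1.59e-10 x 0.1601) = 5.04e-6 M.
pH = -log(5.04e-6) = 5.30.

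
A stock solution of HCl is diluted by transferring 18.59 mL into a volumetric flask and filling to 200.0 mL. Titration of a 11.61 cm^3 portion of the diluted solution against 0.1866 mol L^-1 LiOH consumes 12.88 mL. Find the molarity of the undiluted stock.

2.23 M

n(LiOH) = 0.1866 x 0.01288 = 0.002403 mol.
n(HCl) in the aliquot = 0.002403 mol.
[diluted HCl] = 0.002403 / 0.01161 = 0.2070 M.
Dilution factor = 200.0/18.59 = 10.76, so [stock] = 0.2070 x 10.76 = 2.23 M.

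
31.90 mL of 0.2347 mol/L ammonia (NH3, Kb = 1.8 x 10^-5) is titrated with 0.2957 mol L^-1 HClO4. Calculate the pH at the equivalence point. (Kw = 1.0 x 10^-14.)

5.07

n(NH3) = 0.2347 x 0.03190 = 0.007487 mol; V(HClO4) at equivalence = 0.007487/0.2957 = 0.02532 L.
At equivalence the base is fully converted to NH4+; total volume = 0.05722 L, so [NH4+] = 0.007487/0.05722 = 0.1308 M.
Ka(NH4+) = Kw/Kb = 1.0e-14 / 1.8 x 10^-5 = 5.56e-10.
[H^+] = sqrt(Ka x [NH4+]) = sqrt(5.56e-10 x 0.1308) = 8.53e-6 M.
pH = -log(8.53e-6) = 5.07.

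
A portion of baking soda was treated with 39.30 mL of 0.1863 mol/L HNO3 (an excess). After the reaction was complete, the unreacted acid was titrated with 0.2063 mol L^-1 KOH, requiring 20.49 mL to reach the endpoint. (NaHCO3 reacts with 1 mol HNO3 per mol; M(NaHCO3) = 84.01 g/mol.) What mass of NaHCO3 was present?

0.260 g

Total n(HNO3) added = 0.1863 x 0.03930 = 0.007322 mol.
n(KOH) used = 0.2063 x 0.02049 = 0.004227 mol, which equals the excess n(HNO3).
So n(HNO3) consumed by the sample = 0.007322 - 0.004227 = 0.003095 mol.
n(NaHCO3) = 0.003095 / 1 = 0.003095 mol.
mass = 0.003095 mol x 84.01 g/mol = 0.260 g.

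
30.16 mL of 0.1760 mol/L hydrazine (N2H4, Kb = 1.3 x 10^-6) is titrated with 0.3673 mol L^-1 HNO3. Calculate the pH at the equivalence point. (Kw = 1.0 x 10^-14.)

4.52

n(N2H4) = 0.1760 x 0.03016 = 0.005308 mol; V(HNO3) at equivalence = 0.005308/0.3673 = 0.01445 L.
At equivalence the base is fully converted to N2H5+; total volume = 0.04461 L, so [N2H5+] = 0.005308/0.04461 = 0.1190 M.
Ka(N2H5+) = Kw/Kb = 1.0e-14 / 1.3 x 10^-6 = 7.69e-9.
[H^+] = sqrt(Ka x [N2H5+]) = sqrt(7.69e-9 x 0.1190) = 3.03e-5 M.
pH = -log(3.03e-5) = 4.52.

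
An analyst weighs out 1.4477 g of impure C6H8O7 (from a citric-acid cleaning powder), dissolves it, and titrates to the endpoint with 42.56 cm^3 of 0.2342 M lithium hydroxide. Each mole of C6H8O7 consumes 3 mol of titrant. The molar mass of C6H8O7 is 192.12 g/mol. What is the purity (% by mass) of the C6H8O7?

44.1%

n(LiOH) = 0.2342 x 0.04256 = 0.009968 mol.
n(C6H8O7) = 0.009968 / 3 = 0.003323 mol.
mass of C6H8O7 = 0.003323 x 192.12 = 0.6383 g.
% purity = 0.6383 / 1.4477 x 100 = 44.1%.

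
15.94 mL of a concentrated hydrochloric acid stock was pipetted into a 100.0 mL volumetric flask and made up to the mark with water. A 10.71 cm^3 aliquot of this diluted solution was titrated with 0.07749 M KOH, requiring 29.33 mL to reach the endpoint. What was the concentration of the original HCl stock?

n(KOH) = 0.07749 x 0.02933 = 0.002273 mol.
n(HCl) in the aliquot = 0.002273 mol.
[diluted HCl] = 0.002273 / 0.01071 = 0.2122 M.
Dilution factor = 100.0/15.94 = 6.274, so [stock] = 0.2122 x 6.274 = 1.33 M.

1.33 M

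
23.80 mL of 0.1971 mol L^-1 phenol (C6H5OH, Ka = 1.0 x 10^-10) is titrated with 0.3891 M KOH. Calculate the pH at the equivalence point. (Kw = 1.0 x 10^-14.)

n(C6H5OH) = 0.1971 x 0.02380 = 0.004691 mol; V(KOH) at equivalence = 0.004691/0.3891 = 0.01206 L.
At equivalence all the acid is converted to C6H5O-; total volume = 0.02380 + 0.01206 = 0.03586 L, so [C6H5O-] = 0.004691/0.03586 = 0.1308 M.
Kb = Kw/Ka = 1.0e-14 / 1.0 x 10^-10 = 0.000100.
[OH^-] = sqrt(Kb x [C6H5O-]) = sqrt(0.000100 x 0.1308) = 0.00362 M.
pOH = 2.44, so pH = 14.00 - 2.44 = 11.56.

11.56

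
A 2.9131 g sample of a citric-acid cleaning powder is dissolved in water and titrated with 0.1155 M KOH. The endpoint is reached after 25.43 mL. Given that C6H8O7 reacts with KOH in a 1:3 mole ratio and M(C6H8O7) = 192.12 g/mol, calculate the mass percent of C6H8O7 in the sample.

6.46%

n(KOH) = 0.1155 x 0.02543 = 0.002937 mol.
n(C6H8O7) = 0.002937 / 3 = 0.0009791 mol.
mass of C6H8O7 = 0.0009791 x 192.12 = 0.1881 g.
% purity = 0.1881 / 2.9131 x 100 = 6.46%.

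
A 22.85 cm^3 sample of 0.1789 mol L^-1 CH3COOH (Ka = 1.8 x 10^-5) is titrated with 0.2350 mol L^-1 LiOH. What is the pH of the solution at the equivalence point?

8.88

n(CH3COOH) = 0.1789 x 0.02285 = 0.004088 mol; V(LiOH) at equivalence = 0.004088/0.2350 = 0.01740 L.
At equivalence all the acid is converted to CH3COO-; total volume = 0.02285 + 0.01740 = 0.04025 L, so [CH3COO-] = 0.004088/0.04025 = 0.1016 M.
Kb = Kw/Ka = 1.0e-14 / 1.8 x 10^-5 = 5.56e-10.
[OH^-] = sqrt(Kb x [CH3COO-]) = sqrt(5.56e-10 x 0.1016) = 7.51e-6 M.
pOH = 5.12, so pH = 14.00 - 5.12 = 8.88.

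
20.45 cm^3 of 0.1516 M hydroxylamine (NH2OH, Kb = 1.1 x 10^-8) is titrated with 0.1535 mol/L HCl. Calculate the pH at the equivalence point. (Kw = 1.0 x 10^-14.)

3.58

n(NH2OH) = 0.1516 x 0.02045 = 0.003100 mol; V(HCl) at equivalence = 0.003100/0.1535 = 0.02020 L.
At equivalence the base is fully converted to NH3OH+; total volume = 0.04065 L, so [NH3OH+] = 0.003100/0.04065 = 0.07627 M.
Ka(NH3OH+) = Kw/Kb = 1.0e-14 / 1.1 x 10^-8 = 9.09e-7.
[H^+] = sqrt(Ka x [NH3OH+]) = sqrt(9.09e-7 x 0.07627) = 0.000263 M.
pH = -log(0.000263) = 3.58.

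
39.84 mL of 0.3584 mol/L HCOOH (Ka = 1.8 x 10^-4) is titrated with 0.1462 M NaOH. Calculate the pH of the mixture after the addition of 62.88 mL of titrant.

Initial n(HCOOH) = 0.3584 x 0.03984 = 0.01428 mol.
n(NaOH) added = 0.1462 x 0.06288 = 0.009193 mol, converting that many moles of HCOOH to HCOO-.
Remaining n(HCOOH) = 0.005086 mol; n(HCOO-) = 0.009193 mol.
By Henderson-Hasselbalch, pH = pKa + log([A^-]/[HA]) = 3.74 + log(0.009193/0.005086) = 3.74 + (+0.26) = 4.00.

4.00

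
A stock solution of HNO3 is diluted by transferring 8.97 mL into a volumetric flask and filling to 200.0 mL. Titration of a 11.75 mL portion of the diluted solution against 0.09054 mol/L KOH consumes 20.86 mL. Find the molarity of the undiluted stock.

n(KOH) = 0.09054 x 0.02086 = 0.001889 mol.
n(HNO3) in the aliquot = 0.001889 mol.
[diluted HNO3] = 0.001889 / 0.01175 = 0.1607 M.
Dilution factor = 200.0/8.970 = 22.30, so [stock] = 0.1607 x 22.30 = 3.58 M.

3.58 M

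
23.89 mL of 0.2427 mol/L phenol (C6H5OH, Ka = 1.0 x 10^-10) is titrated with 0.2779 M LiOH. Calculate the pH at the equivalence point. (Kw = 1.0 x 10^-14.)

11.56

n(C6H5OH) = 0.2427 x 0.02389 = 0.005798 mol; V(LiOH) at equivalence = 0.005798/0.2779 = 0.02086 L.
At equivalence all the acid is converted to C6H5O-; total volume = 0.02389 + 0.02086 = 0.04475 L, so [C6H5O-] = 0.005798/0.04475 = 0.1296 M.
Kb = Kw/Ka = 1.0e-14 / 1.0 x 10^-10 = 0.000100.
[OH^-] = sqrt(Kb x [C6H5O-]) = sqrt(0.000100 x 0.1296) = 0.00360 M.
pOH = 2.44, so pH = 14.00 - 2.44 = 11.56.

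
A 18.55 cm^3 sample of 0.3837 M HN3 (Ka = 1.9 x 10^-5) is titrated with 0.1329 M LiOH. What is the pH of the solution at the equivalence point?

8.86

n(HN3) = 0.3837 x 0.01855 = 0.007118 mol; V(LiOH) at equivalence = 0.007118/0.1329 = 0.05356 L.
At equivalence all the acid is converted to N3-; total volume = 0.01855 + 0.05356 = 0.07211 L, so [N3-] = 0.007118/0.07211 = 0.09871 M.
Kb = Kw/Ka = 1.0e-14 / 1.9 x 10^-5 = 5.26e-10.
[OH^-] = sqrt(Kb x [N3-]) = sqrt(5.26e-10 x 0.09871) = 7.21e-6 M.
pOH = 5.14, so pH = 14.00 - 5.14 = 8.86.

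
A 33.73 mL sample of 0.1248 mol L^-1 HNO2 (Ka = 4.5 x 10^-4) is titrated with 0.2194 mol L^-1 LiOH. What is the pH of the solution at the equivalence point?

8.12

n(HNO2) = 0.1248 x 0.03373 = 0.004210 mol; V(LiOH) at equivalence = 0.004210/0.2194 = 0.01919 L.
At equivalence all the acid is converted to NO2-; total volume = 0.03373 + 0.01919 = 0.05292 L, so [NO2-] = 0.004210/0.05292 = 0.07955 M.
Kb = Kw/Ka = 1.0e-14 / 4.5 x 10^-4 = 2.22e-11.
[OH^-] = sqrt(Kb x [NO2-]) = sqrt(2.22e-11 x 0.07955) = 1.33e-6 M.
pOH = 5.88, so pH = 14.00 - 5.88 = 8.12.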